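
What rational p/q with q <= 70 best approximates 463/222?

73/35

Expand x = 463/222 as a continued fraction with the Euclidean algorithm:
  463 = 2*222 + 19, so a_0 = 2.
  222 = 11*19 + 13, so a_1 = 11.
  19 = 1*13 + 6, so a_2 = 1.
  13 = 2*6 + 1, so a_3 = 2.
  6 = 6*1 + 0, so a_4 = 6.
so x = [2; 11, 1, 2, 6].
Convergents (p_i = a_i*p_{i-1} + p_{i-2}, q_i = a_i*q_{i-1} + q_{i-2} with p_{-2}=0, p_{-1}=1, q_{-2}=1, q_{-1}=0), until the denominator exceeds 70:
  i=0: a_0=2, p_0 = 2*1 + 0 = 2, q_0 = 2*0 + 1 = 1.
  i=1: a_1=11, p_1 = 11*2 + 1 = 23, q_1 = 11*1 + 0 = 11.
  i=2: a_2=1, p_2 = 1*23 + 2 = 25, q_2 = 1*11 + 1 = 12.
  i=3: a_3=2, p_3 = 2*25 + 23 = 73, q_3 = 2*12 + 11 = 35.
  i=4: a_4=6, p_4 = 6*73 + 25 = 463, q_4 = 6*35 + 12 = 222.
q_4 = 222 > 70, so the last convergent with denominator <= 70 is p_3/q_3 = 73/35.
The closest fraction with denominator <= 70 is either p_3/q_3 or the intermediate fraction (k*p_3 + p_2)/(k*q_3 + q_2) with the largest k >= 1 whose denominator stays <= 70; these approach x as k grows, and every other convergent or intermediate fraction in range is farther away.
Largest k: floor((70 - q_2)/q_3) = floor((70 - 12)/35) = 1.
That gives (1*73 + 25)/(1*35 + 12) = 98/47.
Compare the errors: |x - 73/35| = |463*35 - 73*222|/(222*35) = 1/7770, and |x - 98/47| = |463*47 - 98*222|/(222*47) = 5/10434.
Cross-multiplying, 1*10434 = 10434 < 38850 = 5*7770, so 1/7770 is smaller: the convergent 73/35 is closer to x than 98/47.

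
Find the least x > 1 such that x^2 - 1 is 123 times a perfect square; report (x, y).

(x, y) = (122, 11)

First expand sqrt(123) as a continued fraction. With x_i = (sqrt(123) + m_i)/d_i and (m_0, d_0) = (0, 1): a_0 = floor(sqrt(123)) = 11, since 11^2 = 121 <= 123 < 144 = 12^2.
Iterate m_{i+1} = d_i*a_i - m_i, d_{i+1} = (123 - m_{i+1}^2)/d_i, a_{i+1} = floor((a_0 + m_{i+1})/d_{i+1}):
  m_1 = 1*11 - 0 = 11, d_1 = (123 - 11^2)/1 = 2/1 = 2, a_1 = floor((11 + 11)/2) = 11.
  m_2 = 2*11 - 11 = 11, d_2 = (123 - 11^2)/2 = 2/2 = 1, a_2 = floor((11 + 11)/1) = 22.
  m_3 = 1*22 - 11 = 11, d_3 = (123 - 11^2)/1 = 2/1 = 2: (m_3, d_3) = (m_1, d_1) = (11, 2), so from here the quotients repeat a_1, a_2; the period length is 2.
So sqrt(123) = [11; (11, 22)] with period length k = 2.
k is even, so the fundamental solution of x^2 - 123y^2 = 1 is (p_{k-1}, q_{k-1}) = (p_1, q_1); compute convergents through index 1.
Convergents (p_i = a_i*p_{i-1} + p_{i-2}, q_i = a_i*q_{i-1} + q_{i-2} with p_{-2}=0, p_{-1}=1, q_{-2}=1, q_{-1}=0):
  i=0: a_0=11, p_0 = 11*1 + 0 = 11, q_0 = 11*0 + 1 = 1.
  i=1: a_1=11, p_1 = 11*11 + 1 = 122, q_1 = 11*1 + 0 = 11.
Check: 122^2 - 123*11^2 = 14884 - 14883 = 1, so (x, y) = (122, 11) solves the equation, and by the theorem it is the least positive solution.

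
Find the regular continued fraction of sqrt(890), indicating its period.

[29; (1, 4, 1, 58)]

Write x_i = (sqrt(890) + m_i)/d_i with (m_0, d_0) = (0, 1). a_0 = floor(sqrt(890)) = 29, since 29^2 = 841 <= 890 < 900 = 30^2.
Iterate m_{i+1} = d_i*a_i - m_i, d_{i+1} = (890 - m_{i+1}^2)/d_i, a_{i+1} = floor((a_0 + m_{i+1})/d_{i+1}):
  m_1 = 1*29 - 0 = 29, d_1 = (890 - 29^2)/1 = 49/1 = 49, a_1 = floor((29 + 29)/49) = 1.
  m_2 = 49*1 - 29 = 20, d_2 = (890 - 20^2)/49 = 490/49 = 10, a_2 = floor((29 + 20)/10) = 4.
  m_3 = 10*4 - 20 = 20, d_3 = (890 - 20^2)/10 = 490/10 = 49, a_3 = floor((29 + 20)/49) = 1.
  m_4 = 49*1 - 20 = 29, d_4 = (890 - 29^2)/49 = 49/49 = 1, a_4 = floor((29 + 29)/1) = 58.
  m_5 = 1*58 - 29 = 29, d_5 = (890 - 29^2)/1 = 49/1 = 49: (m_5, d_5) = (m_1, d_1) = (29, 49), so from here the quotients repeat a_1, ..., a_4; the period length is 4.
Hence the expansion of sqrt(890) is a_0 = 29 followed by the repeating block 1, 4, 1, 58 (period 4).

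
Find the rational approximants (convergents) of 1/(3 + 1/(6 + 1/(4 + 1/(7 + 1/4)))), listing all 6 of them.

0/1, 1/3, 6/19, 25/79, 181/572, 749/2367

Using the convergent recurrence p_i = a_i*p_{i-1} + p_{i-2}, q_i = a_i*q_{i-1} + q_{i-2} with p_{-2}=0, p_{-1}=1, q_{-2}=1, q_{-1}=0:
  i=0: a_0=0, p_0 = 0*1 + 0 = 0, q_0 = 0*0 + 1 = 1.
  i=1: a_1=3, p_1 = 3*0 + 1 = 1, q_1 = 3*1 + 0 = 3.
  i=2: a_2=6, p_2 = 6*1 + 0 = 6, q_2 = 6*3 + 1 = 19.
  i=3: a_3=4, p_3 = 4*6 + 1 = 25, q_3 = 4*19 + 3 = 79.
  i=4: a_4=7, p_4 = 7*25 + 6 = 181, q_4 = 7*79 + 19 = 572.
  i=5: a_5=4, p_5 = 4*181 + 25 = 749, q_5 = 4*572 + 79 = 2367.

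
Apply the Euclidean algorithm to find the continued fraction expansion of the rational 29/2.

[14; 2]

Run the Euclidean algorithm on 29 and 2; the successive quotients are the partial quotients a_0, a_1, ... (each step inverts the fractional part left over by the previous one):
  29 = 14*2 + 1, so a_0 = 14.
  2 = 2*1 + 0, so a_1 = 2.
The remainder reaches 0 after 2 divisions, so the expansion has 2 partial quotients, read off in order.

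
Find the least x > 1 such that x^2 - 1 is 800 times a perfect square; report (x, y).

First expand sqrt(800) as a continued fraction. With x_i = (sqrt(800) + m_i)/d_i and (m_0, d_0) = (0, 1): a_0 = floor(sqrt(800)) = 28, since 28^2 = 784 <= 800 < 841 = 29^2.
Iterate m_{i+1} = d_i*a_i - m_i, d_{i+1} = (800 - m_{i+1}^2)/d_i, a_{i+1} = floor((a_0 + m_{i+1})/d_{i+1}):
  m_1 = 1*28 - 0 = 28, d_1 = (800 - 28^2)/1 = 16/1 = 16, a_1 = floor((28 + 28)/16) = 3.
  m_2 = 16*3 - 28 = 20, d_2 = (800 - 20^2)/16 = 400/16 = 25, a_2 = floor((28 + 20)/25) = 1.
  m_3 = 25*1 - 20 = 5, d_3 = (800 - 5^2)/25 = 775/25 = 31, a_3 = floor((28 + 5)/31) = 1.
  m_4 = 31*1 - 5 = 26, d_4 = (800 - 26^2)/31 = 124/31 = 4, a_4 = floor((28 + 26)/4) = 13.
  m_5 = 4*13 - 26 = 26, d_5 = (800 - 26^2)/4 = 124/4 = 31, a_5 = floor((28 + 26)/31) = 1.
  m_6 = 31*1 - 26 = 5, d_6 = (800 - 5^2)/31 = 775/31 = 25, a_6 = floor((28 + 5)/25) = 1.
  m_7 = 25*1 - 5 = 20, d_7 = (800 - 20^2)/25 = 400/25 = 16, a_7 = floor((28 + 20)/16) = 3.
  m_8 = 16*3 - 20 = 28, d_8 = (800 - 28^2)/16 = 16/16 = 1, a_8 = floor((28 + 28)/1) = 56.
  m_9 = 1*56 - 28 = 28, d_9 = (800 - 28^2)/1 = 16/1 = 16: (m_9, d_9) = (m_1, d_1) = (28, 16), so from here the quotients repeat a_1, ..., a_8; the period length is 8.
So sqrt(800) = [28; (3, 1, 1, 13, 1, 1, 3, 56)] with period length k = 8.
k is even, so the fundamental solution of x^2 - 800y^2 = 1 is (p_{k-1}, q_{k-1}) = (p_7, q_7); compute convergents through index 7.
Convergents (p_i = a_i*p_{i-1} + p_{i-2}, q_i = a_i*q_{i-1} + q_{i-2} with p_{-2}=0, p_{-1}=1, q_{-2}=1, q_{-1}=0):
  i=0: a_0=28, p_0 = 28*1 + 0 = 28, q_0 = 28*0 + 1 = 1.
  i=1: a_1=3, p_1 = 3*28 + 1 = 85, q_1 = 3*1 + 0 = 3.
  i=2: a_2=1, p_2 = 1*85 + 28 = 113, q_2 = 1*3 + 1 = 4.
  i=3: a_3=1, p_3 = 1*113 + 85 = 198, q_3 = 1*4 + 3 = 7.
  i=4: a_4=13, p_4 = 13*198 + 113 = 2687, q_4 = 13*7 + 4 = 95.
  i=5: a_5=1, p_5 = 1*2687 + 198 = 2885, q_5 = 1*95 + 7 = 102.
  i=6: a_6=1, p_6 = 1*2885 + 2687 = 5572, q_6 = 1*102 + 95 = 197.
  i=7: a_7=3, p_7 = 3*5572 + 2885 = 19601, q_7 = 3*197 + 102 = 693.
Check: 19601^2 - 800*693^2 = 384199201 - 384199200 = 1, so (x, y) = (19601, 693) solves the equation, and by the theorem it is the least positive solution.

(x, y) = (19601, 693)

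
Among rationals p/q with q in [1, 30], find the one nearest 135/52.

70/27

Expand x = 135/52 as a continued fraction with the Euclidean algorithm:
  135 = 2*52 + 31, so a_0 = 2.
  52 = 1*31 + 21, so a_1 = 1.
  31 = 1*21 + 10, so a_2 = 1.
  21 = 2*10 + 1, so a_3 = 2.
  10 = 10*1 + 0, so a_4 = 10.
so x = [2; 1, 1, 2, 10].
Convergents (p_i = a_i*p_{i-1} + p_{i-2}, q_i = a_i*q_{i-1} + q_{i-2} with p_{-2}=0, p_{-1}=1, q_{-2}=1, q_{-1}=0), until the denominator exceeds 30:
  i=0: a_0=2, p_0 = 2*1 + 0 = 2, q_0 = 2*0 + 1 = 1.
  i=1: a_1=1, p_1 = 1*2 + 1 = 3, q_1 = 1*1 + 0 = 1.
  i=2: a_2=1, p_2 = 1*3 + 2 = 5, q_2 = 1*1 + 1 = 2.
  i=3: a_3=2, p_3 = 2*5 + 3 = 13, q_3 = 2*2 + 1 = 5.
  i=4: a_4=10, p_4 = 10*13 + 5 = 135, q_4 = 10*5 + 2 = 52.
q_4 = 52 > 30, so the last convergent with denominator <= 30 is p_3/q_3 = 13/5.
The closest fraction with denominator <= 30 is either p_3/q_3 or the intermediate fraction (k*p_3 + p_2)/(k*q_3 + q_2) with the largest k >= 1 whose denominator stays <= 30; these approach x as k grows, and every other convergent or intermediate fraction in range is farther away.
Largest k: floor((30 - q_2)/q_3) = floor((30 - 2)/5) = 5.
That gives (5*13 + 5)/(5*5 + 2) = 70/27.
Compare the errors: |x - 13/5| = |135*5 - 13*52|/(52*5) = 1/260, and |x - 70/27| = |135*27 - 70*52|/(52*27) = 5/1404.
Cross-multiplying, 5*260 = 1300 < 1404 = 1*1404, so 5/1404 is smaller: the intermediate fraction 70/27 is closer to x than 13/5.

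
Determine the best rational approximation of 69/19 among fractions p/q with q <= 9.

29/8

Expand x = 69/19 as a continued fraction with the Euclidean algorithm:
  69 = 3*19 + 12, so a_0 = 3.
  19 = 1*12 + 7, so a_1 = 1.
  12 = 1*7 + 5, so a_2 = 1.
  7 = 1*5 + 2, so a_3 = 1.
  5 = 2*2 + 1, so a_4 = 2.
  2 = 2*1 + 0, so a_5 = 2.
so x = [3; 1, 1, 1, 2, 2].
Convergents (p_i = a_i*p_{i-1} + p_{i-2}, q_i = a_i*q_{i-1} + q_{i-2} with p_{-2}=0, p_{-1}=1, q_{-2}=1, q_{-1}=0), until the denominator exceeds 9:
  i=0: a_0=3, p_0 = 3*1 + 0 = 3, q_0 = 3*0 + 1 = 1.
  i=1: a_1=1, p_1 = 1*3 + 1 = 4, q_1 = 1*1 + 0 = 1.
  i=2: a_2=1, p_2 = 1*4 + 3 = 7, q_2 = 1*1 + 1 = 2.
  i=3: a_3=1, p_3 = 1*7 + 4 = 11, q_3 = 1*2 + 1 = 3.
  i=4: a_4=2, p_4 = 2*11 + 7 = 29, q_4 = 2*3 + 2 = 8.
  i=5: a_5=2, p_5 = 2*29 + 11 = 69, q_5 = 2*8 + 3 = 19.
q_5 = 19 > 9, so the last convergent with denominator <= 9 is p_4/q_4 = 29/8.
The closest fraction with denominator <= 9 is either p_4/q_4 or the intermediate fraction (k*p_4 + p_3)/(k*q_4 + q_3) with the largest k >= 1 whose denominator stays <= 9; these approach x as k grows, and every other convergent or intermediate fraction in range is farther away.
Largest k: floor((9 - q_3)/q_4) = floor((9 - 3)/8) = 0.
Since k = 0, no intermediate fraction beyond p_4/q_4 has denominator <= 9, so the convergent 29/8 is the closest (its error is |69*8 - 29*19|/(19*8) = 1/152).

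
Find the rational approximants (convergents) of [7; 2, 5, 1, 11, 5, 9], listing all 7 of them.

Using the convergent recurrence p_i = a_i*p_{i-1} + p_{i-2}, q_i = a_i*q_{i-1} + q_{i-2} with p_{-2}=0, p_{-1}=1, q_{-2}=1, q_{-1}=0:
  i=0: a_0=7, p_0 = 7*1 + 0 = 7, q_0 = 7*0 + 1 = 1.
  i=1: a_1=2, p_1 = 2*7 + 1 = 15, q_1 = 2*1 + 0 = 2.
  i=2: a_2=5, p_2 = 5*15 + 7 = 82, q_2 = 5*2 + 1 = 11.
  i=3: a_3=1, p_3 = 1*82 + 15 = 97, q_3 = 1*11 + 2 = 13.
  i=4: a_4=11, p_4 = 11*97 + 82 = 1149, q_4 = 11*13 + 11 = 154.
  i=5: a_5=5, p_5 = 5*1149 + 97 = 5842, q_5 = 5*154 + 13 = 783.
  i=6: a_6=9, p_6 = 9*5842 + 1149 = 53727, q_6 = 9*783 + 154 = 7201.

7/1, 15/2, 82/11, 97/13, 1149/154, 5842/783, 53727/7201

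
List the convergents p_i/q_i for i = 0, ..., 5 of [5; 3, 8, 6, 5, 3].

5/1, 16/3, 133/25, 814/153, 4203/790, 13423/2523

Using the convergent recurrence p_i = a_i*p_{i-1} + p_{i-2}, q_i = a_i*q_{i-1} + q_{i-2} with p_{-2}=0, p_{-1}=1, q_{-2}=1, q_{-1}=0:
  i=0: a_0=5, p_0 = 5*1 + 0 = 5, q_0 = 5*0 + 1 = 1.
  i=1: a_1=3, p_1 = 3*5 + 1 = 16, q_1 = 3*1 + 0 = 3.
  i=2: a_2=8, p_2 = 8*16 + 5 = 133, q_2 = 8*3 + 1 = 25.
  i=3: a_3=6, p_3 = 6*133 + 16 = 814, q_3 = 6*25 + 3 = 153.
  i=4: a_4=5, p_4 = 5*814 + 133 = 4203, q_4 = 5*153 + 25 = 790.
  i=5: a_5=3, p_5 = 3*4203 + 814 = 13423, q_5 = 3*790 + 153 = 2523.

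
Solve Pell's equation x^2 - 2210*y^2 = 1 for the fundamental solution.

First expand sqrt(2210) as a continued fraction. With x_i = (sqrt(2210) + m_i)/d_i and (m_0, d_0) = (0, 1): a_0 = floor(sqrt(2210)) = 47, since 47^2 = 2209 <= 2210 < 2304 = 48^2.
Iterate m_{i+1} = d_i*a_i - m_i, d_{i+1} = (2210 - m_{i+1}^2)/d_i, a_{i+1} = floor((a_0 + m_{i+1})/d_{i+1}):
  m_1 = 1*47 - 0 = 47, d_1 = (2210 - 47^2)/1 = 1/1 = 1, a_1 = floor((47 + 47)/1) = 94.
  m_2 = 1*94 - 47 = 47, d_2 = (2210 - 47^2)/1 = 1/1 = 1: (m_2, d_2) = (m_1, d_1) = (47, 1), so from here the quotient a_1 repeats; the period length is 1.
So sqrt(2210) = [47; (94)] with period length k = 1.
k is odd, so (p_{k-1}, q_{k-1}) only solves x^2 - 2210y^2 = -1 and the fundamental solution of x^2 - 2210y^2 = 1 is (p_{2k-1}, q_{2k-1}) = (p_1, q_1); compute convergents through index 1, running through the period twice.
Convergents (p_i = a_i*p_{i-1} + p_{i-2}, q_i = a_i*q_{i-1} + q_{i-2} with p_{-2}=0, p_{-1}=1, q_{-2}=1, q_{-1}=0):
  i=0: a_0=47, p_0 = 47*1 + 0 = 47, q_0 = 47*0 + 1 = 1.
  i=1: a_1=94, p_1 = 94*47 + 1 = 4419, q_1 = 94*1 + 0 = 94.
Indeed p_0^2 - 2210*q_0^2 = 2209 - 2210 = -1, not +1.
Check: 4419^2 - 2210*94^2 = 19527561 - 19527560 = 1, so (x, y) = (4419, 94) solves the equation, and by the theorem it is the least positive solution.

(x, y) = (4419, 94)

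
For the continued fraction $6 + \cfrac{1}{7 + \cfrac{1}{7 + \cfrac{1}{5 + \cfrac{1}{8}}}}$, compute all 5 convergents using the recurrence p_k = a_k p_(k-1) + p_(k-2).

Using the convergent recurrence p_i = a_i*p_{i-1} + p_{i-2}, q_i = a_i*q_{i-1} + q_{i-2} with p_{-2}=0, p_{-1}=1, q_{-2}=1, q_{-1}=0:
  i=0: a_0=6, p_0 = 6*1 + 0 = 6, q_0 = 6*0 + 1 = 1.
  i=1: a_1=7, p_1 = 7*6 + 1 = 43, q_1 = 7*1 + 0 = 7.
  i=2: a_2=7, p_2 = 7*43 + 6 = 307, q_2 = 7*7 + 1 = 50.
  i=3: a_3=5, p_3 = 5*307 + 43 = 1578, q_3 = 5*50 + 7 = 257.
  i=4: a_4=8, p_4 = 8*1578 + 307 = 12931, q_4 = 8*257 + 50 = 2106.

6/1, 43/7, 307/50, 1578/257, 12931/2106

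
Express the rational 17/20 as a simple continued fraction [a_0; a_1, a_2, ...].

Run the Euclidean algorithm on 17 and 20; the successive quotients are the partial quotients a_0, a_1, ... (each step inverts the fractional part left over by the previous one):
  17 = 0*20 + 17, so a_0 = 0.
  20 = 1*17 + 3, so a_1 = 1.
  17 = 5*3 + 2, so a_2 = 5.
  3 = 1*2 + 1, so a_3 = 1.
  2 = 2*1 + 0, so a_4 = 2.
The remainder reaches 0 after 5 divisions, so the expansion has 5 partial quotients, read off in order.

[0; 1, 5, 1, 2]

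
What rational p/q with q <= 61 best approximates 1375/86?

Expand x = 1375/86 as a continued fraction with the Euclidean algorithm:
  1375 = 15*86 + 85, so a_0 = 15.
  86 = 1*85 + 1, so a_1 = 1.
  85 = 85*1 + 0, so a_2 = 85.
so x = [15; 1, 85].
Convergents (p_i = a_i*p_{i-1} + p_{i-2}, q_i = a_i*q_{i-1} + q_{i-2} with p_{-2}=0, p_{-1}=1, q_{-2}=1, q_{-1}=0), until the denominator exceeds 61:
  i=0: a_0=15, p_0 = 15*1 + 0 = 15, q_0 = 15*0 + 1 = 1.
  i=1: a_1=1, p_1 = 1*15 + 1 = 16, q_1 = 1*1 + 0 = 1.
  i=2: a_2=85, p_2 = 85*16 + 15 = 1375, q_2 = 85*1 + 1 = 86.
q_2 = 86 > 61, so the last convergent with denominator <= 61 is p_1/q_1 = 16/1.
The closest fraction with denominator <= 61 is either p_1/q_1 or the intermediate fraction (k*p_1 + p_0)/(k*q_1 + q_0) with the largest k >= 1 whose denominator stays <= 61; these approach x as k grows, and every other convergent or intermediate fraction in range is farther away.
Largest k: floor((61 - q_0)/q_1) = floor((61 - 1)/1) = 60.
That gives (60*16 + 15)/(60*1 + 1) = 975/61.
Compare the errors: |x - 16/1| = |1375*1 - 16*86|/(86*1) = 1/86, and |x - 975/61| = |1375*61 - 975*86|/(86*61) = 25/5246.
Cross-multiplying, 25*86 = 2150 < 5246 = 1*5246, so 25/5246 is smaller: the intermediate fraction 975/61 is closer to x than 16/1.

975/61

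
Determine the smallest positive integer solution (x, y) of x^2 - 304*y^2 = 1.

(x, y) = (57799, 3315)

First expand sqrt(304) as a continued fraction. With x_i = (sqrt(304) + m_i)/d_i and (m_0, d_0) = (0, 1): a_0 = floor(sqrt(304)) = 17, since 17^2 = 289 <= 304 < 324 = 18^2.
Iterate m_{i+1} = d_i*a_i - m_i, d_{i+1} = (304 - m_{i+1}^2)/d_i, a_{i+1} = floor((a_0 + m_{i+1})/d_{i+1}):
  m_1 = 1*17 - 0 = 17, d_1 = (304 - 17^2)/1 = 15/1 = 15, a_1 = floor((17 + 17)/15) = 2.
  m_2 = 15*2 - 17 = 13, d_2 = (304 - 13^2)/15 = 135/15 = 9, a_2 = floor((17 + 13)/9) = 3.
  m_3 = 9*3 - 13 = 14, d_3 = (304 - 14^2)/9 = 108/9 = 12, a_3 = floor((17 + 14)/12) = 2.
  m_4 = 12*2 - 14 = 10, d_4 = (304 - 10^2)/12 = 204/12 = 17, a_4 = floor((17 + 10)/17) = 1.
  m_5 = 17*1 - 10 = 7, d_5 = (304 - 7^2)/17 = 255/17 = 15, a_5 = floor((17 + 7)/15) = 1.
  m_6 = 15*1 - 7 = 8, d_6 = (304 - 8^2)/15 = 240/15 = 16, a_6 = floor((17 + 8)/16) = 1.
  m_7 = 16*1 - 8 = 8, d_7 = (304 - 8^2)/16 = 240/16 = 15, a_7 = floor((17 + 8)/15) = 1.
  m_8 = 15*1 - 8 = 7, d_8 = (304 - 7^2)/15 = 255/15 = 17, a_8 = floor((17 + 7)/17) = 1.
  m_9 = 17*1 - 7 = 10, d_9 = (304 - 10^2)/17 = 204/17 = 12, a_9 = floor((17 + 10)/12) = 2.
  m_10 = 12*2 - 10 = 14, d_10 = (304 - 14^2)/12 = 108/12 = 9, a_10 = floor((17 + 14)/9) = 3.
  m_11 = 9*3 - 14 = 13, d_11 = (304 - 13^2)/9 = 135/9 = 15, a_11 = floor((17 + 13)/15) = 2.
  m_12 = 15*2 - 13 = 17, d_12 = (304 - 17^2)/15 = 15/15 = 1, a_12 = floor((17 + 17)/1) = 34.
  m_13 = 1*34 - 17 = 17, d_13 = (304 - 17^2)/1 = 15/1 = 15: (m_13, d_13) = (m_1, d_1) = (17, 15), so from here the quotients repeat a_1, ..., a_12; the period length is 12.
So sqrt(304) = [17; (2, 3, 2, 1, 1, 1, 1, 1, 2, 3, 2, 34)] with period length k = 12.
k is even, so the fundamental solution of x^2 - 304y^2 = 1 is (p_{k-1}, q_{k-1}) = (p_11, q_11); compute convergents through index 11.
Convergents (p_i = a_i*p_{i-1} + p_{i-2}, q_i = a_i*q_{i-1} + q_{i-2} with p_{-2}=0, p_{-1}=1, q_{-2}=1, q_{-1}=0):
  i=0: a_0=17, p_0 = 17*1 + 0 = 17, q_0 = 17*0 + 1 = 1.
  i=1: a_1=2, p_1 = 2*17 + 1 = 35, q_1 = 2*1 + 0 = 2.
  i=2: a_2=3, p_2 = 3*35 + 17 = 122, q_2 = 3*2 + 1 = 7.
  i=3: a_3=2, p_3 = 2*122 + 35 = 279, q_3 = 2*7 + 2 = 16.
  i=4: a_4=1, p_4 = 1*279 + 122 = 401, q_4 = 1*16 + 7 = 23.
  i=5: a_5=1, p_5 = 1*401 + 279 = 680, q_5 = 1*23 + 16 = 39.
  i=6: a_6=1, p_6 = 1*680 + 401 = 1081, q_6 = 1*39 + 23 = 62.
  i=7: a_7=1, p_7 = 1*1081 + 680 = 1761, q_7 = 1*62 + 39 = 101.
  i=8: a_8=1, p_8 = 1*1761 + 1081 = 2842, q_8 = 1*101 + 62 = 163.
  i=9: a_9=2, p_9 = 2*2842 + 1761 = 7445, q_9 = 2*163 + 101 = 427.
  i=10: a_10=3, p_10 = 3*7445 + 2842 = 25177, q_10 = 3*427 + 163 = 1444.
  i=11: a_11=2, p_11 = 2*25177 + 7445 = 57799, q_11 = 2*1444 + 427 = 3315.
Check: 57799^2 - 304*3315^2 = 3340724401 - 3340724400 = 1, so (x, y) = (57799, 3315) solves the equation, and by the theorem it is the least positive solution.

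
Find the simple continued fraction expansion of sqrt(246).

Write x_i = (sqrt(246) + m_i)/d_i with (m_0, d_0) = (0, 1). a_0 = floor(sqrt(246)) = 15, since 15^2 = 225 <= 246 < 256 = 16^2.
Iterate m_{i+1} = d_i*a_i - m_i, d_{i+1} = (246 - m_{i+1}^2)/d_i, a_{i+1} = floor((a_0 + m_{i+1})/d_{i+1}):
  m_1 = 1*15 - 0 = 15, d_1 = (246 - 15^2)/1 = 21/1 = 21, a_1 = floor((15 + 15)/21) = 1.
  m_2 = 21*1 - 15 = 6, d_2 = (246 - 6^2)/21 = 210/21 = 10, a_2 = floor((15 + 6)/10) = 2.
  m_3 = 10*2 - 6 = 14, d_3 = (246 - 14^2)/10 = 50/10 = 5, a_3 = floor((15 + 14)/5) = 5.
  m_4 = 5*5 - 14 = 11, d_4 = (246 - 11^2)/5 = 125/5 = 25, a_4 = floor((15 + 11)/25) = 1.
  m_5 = 25*1 - 11 = 14, d_5 = (246 - 14^2)/25 = 50/25 = 2, a_5 = floor((15 + 14)/2) = 14.
  m_6 = 2*14 - 14 = 14, d_6 = (246 - 14^2)/2 = 50/2 = 25, a_6 = floor((15 + 14)/25) = 1.
  m_7 = 25*1 - 14 = 11, d_7 = (246 - 11^2)/25 = 125/25 = 5, a_7 = floor((15 + 11)/5) = 5.
  m_8 = 5*5 - 11 = 14, d_8 = (246 - 14^2)/5 = 50/5 = 10, a_8 = floor((15 + 14)/10) = 2.
  m_9 = 10*2 - 14 = 6, d_9 = (246 - 6^2)/10 = 210/10 = 21, a_9 = floor((15 + 6)/21) = 1.
  m_10 = 21*1 - 6 = 15, d_10 = (246 - 15^2)/21 = 21/21 = 1, a_10 = floor((15 + 15)/1) = 30.
  m_11 = 1*30 - 15 = 15, d_11 = (246 - 15^2)/1 = 21/1 = 21: (m_11, d_11) = (m_1, d_1) = (15, 21), so from here the quotients repeat a_1, ..., a_10; the period length is 10.
Hence the expansion of sqrt(246) is a_0 = 15 followed by the repeating block 1, 2, 5, 1, 14, 1, 5, 2, 1, 30 (period 10).

[15; (1, 2, 5, 1, 14, 1, 5, 2, 1, 30)]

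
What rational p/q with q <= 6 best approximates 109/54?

2/1

Expand x = 109/54 as a continued fraction with the Euclidean algorithm:
  109 = 2*54 + 1, so a_0 = 2.
  54 = 54*1 + 0, so a_1 = 54.
so x = [2; 54].
Convergents (p_i = a_i*p_{i-1} + p_{i-2}, q_i = a_i*q_{i-1} + q_{i-2} with p_{-2}=0, p_{-1}=1, q_{-2}=1, q_{-1}=0), until the denominator exceeds 6:
  i=0: a_0=2, p_0 = 2*1 + 0 = 2, q_0 = 2*0 + 1 = 1.
  i=1: a_1=54, p_1 = 54*2 + 1 = 109, q_1 = 54*1 + 0 = 54.
q_1 = 54 > 6, so the last convergent with denominator <= 6 is p_0/q_0 = 2/1.
The closest fraction with denominator <= 6 is either p_0/q_0 or the intermediate fraction (k*p_0 + p_{-1})/(k*q_0 + q_{-1}) with the largest k >= 1 whose denominator stays <= 6; these approach x as k grows, and every other convergent or intermediate fraction in range is farther away.
Largest k: floor((6 - q_{-1})/q_0) = floor((6 - 0)/1) = 6 (using the seeds p_{-1} = 1, q_{-1} = 0).
That gives (6*2 + 1)/(6*1 + 0) = 13/6.
Compare the errors: |x - 2/1| = |109*1 - 2*54|/(54*1) = 1/54, and |x - 13/6| = |109*6 - 13*54|/(54*6) = 48/324.
Cross-multiplying, 1*324 = 324 < 2592 = 48*54, so 1/54 is smaller: the convergent 2/1 is closer to x than 13/6.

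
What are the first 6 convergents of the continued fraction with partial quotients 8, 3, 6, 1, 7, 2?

8/1, 25/3, 158/19, 183/22, 1439/173, 3061/368

Using the convergent recurrence p_i = a_i*p_{i-1} + p_{i-2}, q_i = a_i*q_{i-1} + q_{i-2} with p_{-2}=0, p_{-1}=1, q_{-2}=1, q_{-1}=0:
  i=0: a_0=8, p_0 = 8*1 + 0 = 8, q_0 = 8*0 + 1 = 1.
  i=1: a_1=3, p_1 = 3*8 + 1 = 25, q_1 = 3*1 + 0 = 3.
  i=2: a_2=6, p_2 = 6*25 + 8 = 158, q_2 = 6*3 + 1 = 19.
  i=3: a_3=1, p_3 = 1*158 + 25 = 183, q_3 = 1*19 + 3 = 22.
  i=4: a_4=7, p_4 = 7*183 + 158 = 1439, q_4 = 7*22 + 19 = 173.
  i=5: a_5=2, p_5 = 2*1439 + 183 = 3061, q_5 = 2*173 + 22 = 368.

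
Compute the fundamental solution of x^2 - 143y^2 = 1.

(x, y) = (12, 1)

First expand sqrt(143) as a continued fraction. With x_i = (sqrt(143) + m_i)/d_i and (m_0, d_0) = (0, 1): a_0 = floor(sqrt(143)) = 11, since 11^2 = 121 <= 143 < 144 = 12^2.
Iterate m_{i+1} = d_i*a_i - m_i, d_{i+1} = (143 - m_{i+1}^2)/d_i, a_{i+1} = floor((a_0 + m_{i+1})/d_{i+1}):
  m_1 = 1*11 - 0 = 11, d_1 = (143 - 11^2)/1 = 22/1 = 22, a_1 = floor((11 + 11)/22) = 1.
  m_2 = 22*1 - 11 = 11, d_2 = (143 - 11^2)/22 = 22/22 = 1, a_2 = floor((11 + 11)/1) = 22.
  m_3 = 1*22 - 11 = 11, d_3 = (143 - 11^2)/1 = 22/1 = 22: (m_3, d_3) = (m_1, d_1) = (11, 22), so from here the quotients repeat a_1, a_2; the period length is 2.
So sqrt(143) = [11; (1, 22)] with period length k = 2.
k is even, so the fundamental solution of x^2 - 143y^2 = 1 is (p_{k-1}, q_{k-1}) = (p_1, q_1); compute convergents through index 1.
Convergents (p_i = a_i*p_{i-1} + p_{i-2}, q_i = a_i*q_{i-1} + q_{i-2} with p_{-2}=0, p_{-1}=1, q_{-2}=1, q_{-1}=0):
  i=0: a_0=11, p_0 = 11*1 + 0 = 11, q_0 = 11*0 + 1 = 1.
  i=1: a_1=1, p_1 = 1*11 + 1 = 12, q_1 = 1*1 + 0 = 1.
Check: 12^2 - 143*1^2 = 144 - 143 = 1, so (x, y) = (12, 1) solves the equation, and by the theorem it is the least positive solution.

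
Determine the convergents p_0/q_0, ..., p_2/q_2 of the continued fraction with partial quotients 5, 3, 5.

5/1, 16/3, 85/16

Using the convergent recurrence p_i = a_i*p_{i-1} + p_{i-2}, q_i = a_i*q_{i-1} + q_{i-2} with p_{-2}=0, p_{-1}=1, q_{-2}=1, q_{-1}=0:
  i=0: a_0=5, p_0 = 5*1 + 0 = 5, q_0 = 5*0 + 1 = 1.
  i=1: a_1=3, p_1 = 3*5 + 1 = 16, q_1 = 3*1 + 0 = 3.
  i=2: a_2=5, p_2 = 5*16 + 5 = 85, q_2 = 5*3 + 1 = 16.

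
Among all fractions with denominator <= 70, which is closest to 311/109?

Expand x = 311/109 as a continued fraction with the Euclidean algorithm:
  311 = 2*109 + 93, so a_0 = 2.
  109 = 1*93 + 16, so a_1 = 1.
  93 = 5*16 + 13, so a_2 = 5.
  16 = 1*13 + 3, so a_3 = 1.
  13 = 4*3 + 1, so a_4 = 4.
  3 = 3*1 + 0, so a_5 = 3.
so x = [2; 1, 5, 1, 4, 3].
Convergents (p_i = a_i*p_{i-1} + p_{i-2}, q_i = a_i*q_{i-1} + q_{i-2} with p_{-2}=0, p_{-1}=1, q_{-2}=1, q_{-1}=0), until the denominator exceeds 70:
  i=0: a_0=2, p_0 = 2*1 + 0 = 2, q_0 = 2*0 + 1 = 1.
  i=1: a_1=1, p_1 = 1*2 + 1 = 3, q_1 = 1*1 + 0 = 1.
  i=2: a_2=5, p_2 = 5*3 + 2 = 17, q_2 = 5*1 + 1 = 6.
  i=3: a_3=1, p_3 = 1*17 + 3 = 20, q_3 = 1*6 + 1 = 7.
  i=4: a_4=4, p_4 = 4*20 + 17 = 97, q_4 = 4*7 + 6 = 34.
  i=5: a_5=3, p_5 = 3*97 + 20 = 311, q_5 = 3*34 + 7 = 109.
q_5 = 109 > 70, so the last convergent with denominator <= 70 is p_4/q_4 = 97/34.
The closest fraction with denominator <= 70 is either p_4/q_4 or the intermediate fraction (k*p_4 + p_3)/(k*q_4 + q_3) with the largest k >= 1 whose denominator stays <= 70; these approach x as k grows, and every other convergent or intermediate fraction in range is farther away.
Largest k: floor((70 - q_3)/q_4) = floor((70 - 7)/34) = 1.
That gives (1*97 + 20)/(1*34 + 7) = 117/41.
Compare the errors: |x - 97/34| = |311*34 - 97*109|/(109*34) = 1/3706, and |x - 117/41| = |311*41 - 117*109|/(109*41) = 2/4469.
Cross-multiplying, 1*4469 = 4469 < 7412 = 2*3706, so 1/3706 is smaller: the convergent 97/34 is closer to x than 117/41.

97/34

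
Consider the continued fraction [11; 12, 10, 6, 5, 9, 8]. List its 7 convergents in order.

11/1, 133/12, 1341/121, 8179/738, 42236/3811, 388303/35037, 3148660/284107

Using the convergent recurrence p_i = a_i*p_{i-1} + p_{i-2}, q_i = a_i*q_{i-1} + q_{i-2} with p_{-2}=0, p_{-1}=1, q_{-2}=1, q_{-1}=0:
  i=0: a_0=11, p_0 = 11*1 + 0 = 11, q_0 = 11*0 + 1 = 1.
  i=1: a_1=12, p_1 = 12*11 + 1 = 133, q_1 = 12*1 + 0 = 12.
  i=2: a_2=10, p_2 = 10*133 + 11 = 1341, q_2 = 10*12 + 1 = 121.
  i=3: a_3=6, p_3 = 6*1341 + 133 = 8179, q_3 = 6*121 + 12 = 738.
  i=4: a_4=5, p_4 = 5*8179 + 1341 = 42236, q_4 = 5*738 + 121 = 3811.
  i=5: a_5=9, p_5 = 9*42236 + 8179 = 388303, q_5 = 9*3811 + 738 = 35037.
  i=6: a_6=8, p_6 = 8*388303 + 42236 = 3148660, q_6 = 8*35037 + 3811 = 284107.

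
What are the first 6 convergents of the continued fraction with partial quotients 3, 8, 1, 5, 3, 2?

3/1, 25/8, 28/9, 165/53, 523/168, 1211/389

Using the convergent recurrence p_i = a_i*p_{i-1} + p_{i-2}, q_i = a_i*q_{i-1} + q_{i-2} with p_{-2}=0, p_{-1}=1, q_{-2}=1, q_{-1}=0:
  i=0: a_0=3, p_0 = 3*1 + 0 = 3, q_0 = 3*0 + 1 = 1.
  i=1: a_1=8, p_1 = 8*3 + 1 = 25, q_1 = 8*1 + 0 = 8.
  i=2: a_2=1, p_2 = 1*25 + 3 = 28, q_2 = 1*8 + 1 = 9.
  i=3: a_3=5, p_3 = 5*28 + 25 = 165, q_3 = 5*9 + 8 = 53.
  i=4: a_4=3, p_4 = 3*165 + 28 = 523, q_4 = 3*53 + 9 = 168.
  i=5: a_5=2, p_5 = 2*523 + 165 = 1211, q_5 = 2*168 + 53 = 389.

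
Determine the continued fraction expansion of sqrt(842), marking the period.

Write x_i = (sqrt(842) + m_i)/d_i with (m_0, d_0) = (0, 1). a_0 = floor(sqrt(842)) = 29, since 29^2 = 841 <= 842 < 900 = 30^2.
Iterate m_{i+1} = d_i*a_i - m_i, d_{i+1} = (842 - m_{i+1}^2)/d_i, a_{i+1} = floor((a_0 + m_{i+1})/d_{i+1}):
  m_1 = 1*29 - 0 = 29, d_1 = (842 - 29^2)/1 = 1/1 = 1, a_1 = floor((29 + 29)/1) = 58.
  m_2 = 1*58 - 29 = 29, d_2 = (842 - 29^2)/1 = 1/1 = 1: (m_2, d_2) = (m_1, d_1) = (29, 1), so from here the quotient a_1 repeats; the period length is 1.
Hence the expansion of sqrt(842) is a_0 = 29 followed by the repeating block 58 (period 1).

[29; (58)]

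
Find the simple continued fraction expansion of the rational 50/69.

Run the Euclidean algorithm on 50 and 69; the successive quotients are the partial quotients a_0, a_1, ... (each step inverts the fractional part left over by the previous one):
  50 = 0*69 + 50, so a_0 = 0.
  69 = 1*50 + 19, so a_1 = 1.
  50 = 2*19 + 12, so a_2 = 2.
  19 = 1*12 + 7, so a_3 = 1.
  12 = 1*7 + 5, so a_4 = 1.
  7 = 1*5 + 2, so a_5 = 1.
  5 = 2*2 + 1, so a_6 = 2.
  2 = 2*1 + 0, so a_7 = 2.
The remainder reaches 0 after 8 divisions, so the expansion has 8 partial quotients, read off in order.

[0; 1, 2, 1, 1, 1, 2, 2]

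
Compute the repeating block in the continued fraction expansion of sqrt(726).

Write x_i = (sqrt(726) + m_i)/d_i with (m_0, d_0) = (0, 1). a_0 = floor(sqrt(726)) = 26, since 26^2 = 676 <= 726 < 729 = 27^2.
Iterate m_{i+1} = d_i*a_i - m_i, d_{i+1} = (726 - m_{i+1}^2)/d_i, a_{i+1} = floor((a_0 + m_{i+1})/d_{i+1}):
  m_1 = 1*26 - 0 = 26, d_1 = (726 - 26^2)/1 = 50/1 = 50, a_1 = floor((26 + 26)/50) = 1.
  m_2 = 50*1 - 26 = 24, d_2 = (726 - 24^2)/50 = 150/50 = 3, a_2 = floor((26 + 24)/3) = 16.
  m_3 = 3*16 - 24 = 24, d_3 = (726 - 24^2)/3 = 150/3 = 50, a_3 = floor((26 + 24)/50) = 1.
  m_4 = 50*1 - 24 = 26, d_4 = (726 - 26^2)/50 = 50/50 = 1, a_4 = floor((26 + 26)/1) = 52.
  m_5 = 1*52 - 26 = 26, d_5 = (726 - 26^2)/1 = 50/1 = 50: (m_5, d_5) = (m_1, d_1) = (26, 50), so from here the quotients repeat a_1, ..., a_4; the period length is 4.
Hence the expansion of sqrt(726) is a_0 = 26 followed by the repeating block 1, 16, 1, 52 (period 4).

[26; (1, 16, 1, 52)]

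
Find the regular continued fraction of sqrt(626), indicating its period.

Write x_i = (sqrt(626) + m_i)/d_i with (m_0, d_0) = (0, 1). a_0 = floor(sqrt(626)) = 25, since 25^2 = 625 <= 626 < 676 = 26^2.
Iterate m_{i+1} = d_i*a_i - m_i, d_{i+1} = (626 - m_{i+1}^2)/d_i, a_{i+1} = floor((a_0 + m_{i+1})/d_{i+1}):
  m_1 = 1*25 - 0 = 25, d_1 = (626 - 25^2)/1 = 1/1 = 1, a_1 = floor((25 + 25)/1) = 50.
  m_2 = 1*50 - 25 = 25, d_2 = (626 - 25^2)/1 = 1/1 = 1: (m_2, d_2) = (m_1, d_1) = (25, 1), so from here the quotient a_1 repeats; the period length is 1.
Hence the expansion of sqrt(626) is a_0 = 25 followed by the repeating block 50 (period 1).

[25; (50)]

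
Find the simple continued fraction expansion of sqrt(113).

[10; (1, 1, 1, 2, 2, 1, 1, 1, 20)]

Write x_i = (sqrt(113) + m_i)/d_i with (m_0, d_0) = (0, 1). a_0 = floor(sqrt(113)) = 10, since 10^2 = 100 <= 113 < 121 = 11^2.
Iterate m_{i+1} = d_i*a_i - m_i, d_{i+1} = (113 - m_{i+1}^2)/d_i, a_{i+1} = floor((a_0 + m_{i+1})/d_{i+1}):
  m_1 = 1*10 - 0 = 10, d_1 = (113 - 10^2)/1 = 13/1 = 13, a_1 = floor((10 + 10)/13) = 1.
  m_2 = 13*1 - 10 = 3, d_2 = (113 - 3^2)/13 = 104/13 = 8, a_2 = floor((10 + 3)/8) = 1.
  m_3 = 8*1 - 3 = 5, d_3 = (113 - 5^2)/8 = 88/8 = 11, a_3 = floor((10 + 5)/11) = 1.
  m_4 = 11*1 - 5 = 6, d_4 = (113 - 6^2)/11 = 77/11 = 7, a_4 = floor((10 + 6)/7) = 2.
  m_5 = 7*2 - 6 = 8, d_5 = (113 - 8^2)/7 = 49/7 = 7, a_5 = floor((10 + 8)/7) = 2.
  m_6 = 7*2 - 8 = 6, d_6 = (113 - 6^2)/7 = 77/7 = 11, a_6 = floor((10 + 6)/11) = 1.
  m_7 = 11*1 - 6 = 5, d_7 = (113 - 5^2)/11 = 88/11 = 8, a_7 = floor((10 + 5)/8) = 1.
  m_8 = 8*1 - 5 = 3, d_8 = (113 - 3^2)/8 = 104/8 = 13, a_8 = floor((10 + 3)/13) = 1.
  m_9 = 13*1 - 3 = 10, d_9 = (113 - 10^2)/13 = 13/13 = 1, a_9 = floor((10 + 10)/1) = 20.
  m_10 = 1*20 - 10 = 10, d_10 = (113 - 10^2)/1 = 13/1 = 13: (m_10, d_10) = (m_1, d_1) = (10, 13), so from here the quotients repeat a_1, ..., a_9; the period length is 9.
Hence the expansion of sqrt(113) is a_0 = 10 followed by the repeating block 1, 1, 1, 2, 2, 1, 1, 1, 20 (period 9).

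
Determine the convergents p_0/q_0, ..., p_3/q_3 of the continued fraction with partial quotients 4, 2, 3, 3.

4/1, 9/2, 31/7, 102/23

Using the convergent recurrence p_i = a_i*p_{i-1} + p_{i-2}, q_i = a_i*q_{i-1} + q_{i-2} with p_{-2}=0, p_{-1}=1, q_{-2}=1, q_{-1}=0:
  i=0: a_0=4, p_0 = 4*1 + 0 = 4, q_0 = 4*0 + 1 = 1.
  i=1: a_1=2, p_1 = 2*4 + 1 = 9, q_1 = 2*1 + 0 = 2.
  i=2: a_2=3, p_2 = 3*9 + 4 = 31, q_2 = 3*2 + 1 = 7.
  i=3: a_3=3, p_3 = 3*31 + 9 = 102, q_3 = 3*7 + 2 = 23.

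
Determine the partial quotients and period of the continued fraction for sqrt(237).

Write x_i = (sqrt(237) + m_i)/d_i with (m_0, d_0) = (0, 1). a_0 = floor(sqrt(237)) = 15, since 15^2 = 225 <= 237 < 256 = 16^2.
Iterate m_{i+1} = d_i*a_i - m_i, d_{i+1} = (237 - m_{i+1}^2)/d_i, a_{i+1} = floor((a_0 + m_{i+1})/d_{i+1}):
  m_1 = 1*15 - 0 = 15, d_1 = (237 - 15^2)/1 = 12/1 = 12, a_1 = floor((15 + 15)/12) = 2.
  m_2 = 12*2 - 15 = 9, d_2 = (237 - 9^2)/12 = 156/12 = 13, a_2 = floor((15 + 9)/13) = 1.
  m_3 = 13*1 - 9 = 4, d_3 = (237 - 4^2)/13 = 221/13 = 17, a_3 = floor((15 + 4)/17) = 1.
  m_4 = 17*1 - 4 = 13, d_4 = (237 - 13^2)/17 = 68/17 = 4, a_4 = floor((15 + 13)/4) = 7.
  m_5 = 4*7 - 13 = 15, d_5 = (237 - 15^2)/4 = 12/4 = 3, a_5 = floor((15 + 15)/3) = 10.
  m_6 = 3*10 - 15 = 15, d_6 = (237 - 15^2)/3 = 12/3 = 4, a_6 = floor((15 + 15)/4) = 7.
  m_7 = 4*7 - 15 = 13, d_7 = (237 - 13^2)/4 = 68/4 = 17, a_7 = floor((15 + 13)/17) = 1.
  m_8 = 17*1 - 13 = 4, d_8 = (237 - 4^2)/17 = 221/17 = 13, a_8 = floor((15 + 4)/13) = 1.
  m_9 = 13*1 - 4 = 9, d_9 = (237 - 9^2)/13 = 156/13 = 12, a_9 = floor((15 + 9)/12) = 2.
  m_10 = 12*2 - 9 = 15, d_10 = (237 - 15^2)/12 = 12/12 = 1, a_10 = floor((15 + 15)/1) = 30.
  m_11 = 1*30 - 15 = 15, d_11 = (237 - 15^2)/1 = 12/1 = 12: (m_11, d_11) = (m_1, d_1) = (15, 12), so from here the quotients repeat a_1, ..., a_10; the period length is 10.
Hence the expansion of sqrt(237) is a_0 = 15 followed by the repeating block 2, 1, 1, 7, 10, 7, 1, 1, 2, 30 (period 10).

[15; (2, 1, 1, 7, 10, 7, 1, 1, 2, 30)]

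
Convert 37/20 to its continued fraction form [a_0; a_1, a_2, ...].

[1; 1, 5, 1, 2]

Run the Euclidean algorithm on 37 and 20; the successive quotients are the partial quotients a_0, a_1, ... (each step inverts the fractional part left over by the previous one):
  37 = 1*20 + 17, so a_0 = 1.
  20 = 1*17 + 3, so a_1 = 1.
  17 = 5*3 + 2, so a_2 = 5.
  3 = 1*2 + 1, so a_3 = 1.
  2 = 2*1 + 0, so a_4 = 2.
The remainder reaches 0 after 5 divisions, so the expansion has 5 partial quotients, read off in order.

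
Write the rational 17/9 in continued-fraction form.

Run the Euclidean algorithm on 17 and 9; the successive quotients are the partial quotients a_0, a_1, ... (each step inverts the fractional part left over by the previous one):
  17 = 1*9 + 8, so a_0 = 1.
  9 = 1*8 + 1, so a_1 = 1.
  8 = 8*1 + 0, so a_2 = 8.
The remainder reaches 0 after 3 divisions, so the expansion has 3 partial quotients, read off in order.

[1; 1, 8]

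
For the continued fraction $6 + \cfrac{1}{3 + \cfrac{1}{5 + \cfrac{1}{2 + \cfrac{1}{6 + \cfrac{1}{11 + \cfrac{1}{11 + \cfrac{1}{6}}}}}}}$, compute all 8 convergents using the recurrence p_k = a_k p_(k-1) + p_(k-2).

Using the convergent recurrence p_i = a_i*p_{i-1} + p_{i-2}, q_i = a_i*q_{i-1} + q_{i-2} with p_{-2}=0, p_{-1}=1, q_{-2}=1, q_{-1}=0:
  i=0: a_0=6, p_0 = 6*1 + 0 = 6, q_0 = 6*0 + 1 = 1.
  i=1: a_1=3, p_1 = 3*6 + 1 = 19, q_1 = 3*1 + 0 = 3.
  i=2: a_2=5, p_2 = 5*19 + 6 = 101, q_2 = 5*3 + 1 = 16.
  i=3: a_3=2, p_3 = 2*101 + 19 = 221, q_3 = 2*16 + 3 = 35.
  i=4: a_4=6, p_4 = 6*221 + 101 = 1427, q_4 = 6*35 + 16 = 226.
  i=5: a_5=11, p_5 = 11*1427 + 221 = 15918, q_5 = 11*226 + 35 = 2521.
  i=6: a_6=11, p_6 = 11*15918 + 1427 = 176525, q_6 = 11*2521 + 226 = 27957.
  i=7: a_7=6, p_7 = 6*176525 + 15918 = 1075068, q_7 = 6*27957 + 2521 = 170263.

6/1, 19/3, 101/16, 221/35, 1427/226, 15918/2521, 176525/27957, 1075068/170263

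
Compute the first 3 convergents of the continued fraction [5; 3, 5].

5/1, 16/3, 85/16

Using the convergent recurrence p_i = a_i*p_{i-1} + p_{i-2}, q_i = a_i*q_{i-1} + q_{i-2} with p_{-2}=0, p_{-1}=1, q_{-2}=1, q_{-1}=0:
  i=0: a_0=5, p_0 = 5*1 + 0 = 5, q_0 = 5*0 + 1 = 1.
  i=1: a_1=3, p_1 = 3*5 + 1 = 16, q_1 = 3*1 + 0 = 3.
  i=2: a_2=5, p_2 = 5*16 + 5 = 85, q_2 = 5*3 + 1 = 16.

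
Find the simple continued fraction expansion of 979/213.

[4; 1, 1, 2, 10, 4]

Run the Euclidean algorithm on 979 and 213; the successive quotients are the partial quotients a_0, a_1, ... (each step inverts the fractional part left over by the previous one):
  979 = 4*213 + 127, so a_0 = 4.
  213 = 1*127 + 86, so a_1 = 1.
  127 = 1*86 + 41, so a_2 = 1.
  86 = 2*41 + 4, so a_3 = 2.
  41 = 10*4 + 1, so a_4 = 10.
  4 = 4*1 + 0, so a_5 = 4.
The remainder reaches 0 after 6 divisions, so the expansion has 6 partial quotients, read off in order.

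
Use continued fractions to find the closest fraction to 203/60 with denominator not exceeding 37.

Expand x = 203/60 as a continued fraction with the Euclidean algorithm:
  203 = 3*60 + 23, so a_0 = 3.
  60 = 2*23 + 14, so a_1 = 2.
  23 = 1*14 + 9, so a_2 = 1.
  14 = 1*9 + 5, so a_3 = 1.
  9 = 1*5 + 4, so a_4 = 1.
  5 = 1*4 + 1, so a_5 = 1.
  4 = 4*1 + 0, so a_6 = 4.
so x = [3; 2, 1, 1, 1, 1, 4].
Convergents (p_i = a_i*p_{i-1} + p_{i-2}, q_i = a_i*q_{i-1} + q_{i-2} with p_{-2}=0, p_{-1}=1, q_{-2}=1, q_{-1}=0), until the denominator exceeds 37:
  i=0: a_0=3, p_0 = 3*1 + 0 = 3, q_0 = 3*0 + 1 = 1.
  i=1: a_1=2, p_1 = 2*3 + 1 = 7, q_1 = 2*1 + 0 = 2.
  i=2: a_2=1, p_2 = 1*7 + 3 = 10, q_2 = 1*2 + 1 = 3.
  i=3: a_3=1, p_3 = 1*10 + 7 = 17, q_3 = 1*3 + 2 = 5.
  i=4: a_4=1, p_4 = 1*17 + 10 = 27, q_4 = 1*5 + 3 = 8.
  i=5: a_5=1, p_5 = 1*27 + 17 = 44, q_5 = 1*8 + 5 = 13.
  i=6: a_6=4, p_6 = 4*44 + 27 = 203, q_6 = 4*13 + 8 = 60.
q_6 = 60 > 37, so the last convergent with denominator <= 37 is p_5/q_5 = 44/13.
The closest fraction with denominator <= 37 is either p_5/q_5 or the intermediate fraction (k*p_5 + p_4)/(k*q_5 + q_4) with the largest k >= 1 whose denominator stays <= 37; these approach x as k grows, and every other convergent or intermediate fraction in range is farther away.
Largest k: floor((37 - q_4)/q_5) = floor((37 - 8)/13) = 2.
That gives (2*44 + 27)/(2*13 + 8) = 115/34.
Compare the errors: |x - 44/13| = |203*13 - 44*60|/(60*13) = 1/780, and |x - 115/34| = |203*34 - 115*60|/(60*34) = 2/2040.
Cross-multiplying, 2*780 = 1560 < 2040 = 1*2040, so 2/2040 is smaller: the intermediate fraction 115/34 is closer to x than 44/13.

115/34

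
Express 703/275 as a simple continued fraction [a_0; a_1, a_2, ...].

[2; 1, 1, 3, 1, 14, 2]

Run the Euclidean algorithm on 703 and 275; the successive quotients are the partial quotients a_0, a_1, ... (each step inverts the fractional part left over by the previous one):
  703 = 2*275 + 153, so a_0 = 2.
  275 = 1*153 + 122, so a_1 = 1.
  153 = 1*122 + 31, so a_2 = 1.
  122 = 3*31 + 29, so a_3 = 3.
  31 = 1*29 + 2, so a_4 = 1.
  29 = 14*2 + 1, so a_5 = 14.
  2 = 2*1 + 0, so a_6 = 2.
The remainder reaches 0 after 7 divisions, so the expansion has 7 partial quotients, read off in order.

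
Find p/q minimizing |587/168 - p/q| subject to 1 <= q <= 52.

Expand x = 587/168 as a continued fraction with the Euclidean algorithm:
  587 = 3*168 + 83, so a_0 = 3.
  168 = 2*83 + 2, so a_1 = 2.
  83 = 41*2 + 1, so a_2 = 41.
  2 = 2*1 + 0, so a_3 = 2.
so x = [3; 2, 41, 2].
Convergents (p_i = a_i*p_{i-1} + p_{i-2}, q_i = a_i*q_{i-1} + q_{i-2} with p_{-2}=0, p_{-1}=1, q_{-2}=1, q_{-1}=0), until the denominator exceeds 52:
  i=0: a_0=3, p_0 = 3*1 + 0 = 3, q_0 = 3*0 + 1 = 1.
  i=1: a_1=2, p_1 = 2*3 + 1 = 7, q_1 = 2*1 + 0 = 2.
  i=2: a_2=41, p_2 = 41*7 + 3 = 290, q_2 = 41*2 + 1 = 83.
q_2 = 83 > 52, so the last convergent with denominator <= 52 is p_1/q_1 = 7/2.
The closest fraction with denominator <= 52 is either p_1/q_1 or the intermediate fraction (k*p_1 + p_0)/(k*q_1 + q_0) with the largest k >= 1 whose denominator stays <= 52; these approach x as k grows, and every other convergent or intermediate fraction in range is farther away.
Largest k: floor((52 - q_0)/q_1) = floor((52 - 1)/2) = 25.
That gives (25*7 + 3)/(25*2 + 1) = 178/51.
Compare the errors: |x - 7/2| = |587*2 - 7*168|/(168*2) = 2/336, and |x - 178/51| = |587*51 - 178*168|/(168*51) = 33/8568.
Cross-multiplying, 33*336 = 11088 < 17136 = 2*8568, so 33/8568 is smaller: the intermediate fraction 178/51 is closer to x than 7/2.

178/51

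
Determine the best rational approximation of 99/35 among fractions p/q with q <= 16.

17/6

Expand x = 99/35 as a continued fraction with the Euclidean algorithm:
  99 = 2*35 + 29, so a_0 = 2.
  35 = 1*29 + 6, so a_1 = 1.
  29 = 4*6 + 5, so a_2 = 4.
  6 = 1*5 + 1, so a_3 = 1.
  5 = 5*1 + 0, so a_4 = 5.
so x = [2; 1, 4, 1, 5].
Convergents (p_i = a_i*p_{i-1} + p_{i-2}, q_i = a_i*q_{i-1} + q_{i-2} with p_{-2}=0, p_{-1}=1, q_{-2}=1, q_{-1}=0), until the denominator exceeds 16:
  i=0: a_0=2, p_0 = 2*1 + 0 = 2, q_0 = 2*0 + 1 = 1.
  i=1: a_1=1, p_1 = 1*2 + 1 = 3, q_1 = 1*1 + 0 = 1.
  i=2: a_2=4, p_2 = 4*3 + 2 = 14, q_2 = 4*1 + 1 = 5.
  i=3: a_3=1, p_3 = 1*14 + 3 = 17, q_3 = 1*5 + 1 = 6.
  i=4: a_4=5, p_4 = 5*17 + 14 = 99, q_4 = 5*6 + 5 = 35.
q_4 = 35 > 16, so the last convergent with denominator <= 16 is p_3/q_3 = 17/6.
The closest fraction with denominator <= 16 is either p_3/q_3 or the intermediate fraction (k*p_3 + p_2)/(k*q_3 + q_2) with the largest k >= 1 whose denominator stays <= 16; these approach x as k grows, and every other convergent or intermediate fraction in range is farther away.
Largest k: floor((16 - q_2)/q_3) = floor((16 - 5)/6) = 1.
That gives (1*17 + 14)/(1*6 + 5) = 31/11.
Compare the errors: |x - 17/6| = |99*6 - 17*35|/(35*6) = 1/210, and |x - 31/11| = |99*11 - 31*35|/(35*11) = 4/385.
Cross-multiplying, 1*385 = 385 < 840 = 4*210, so 1/210 is smaller: the convergent 17/6 is closer to x than 31/11.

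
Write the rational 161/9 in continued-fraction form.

[17; 1, 8]

Run the Euclidean algorithm on 161 and 9; the successive quotients are the partial quotients a_0, a_1, ... (each step inverts the fractional part left over by the previous one):
  161 = 17*9 + 8, so a_0 = 17.
  9 = 1*8 + 1, so a_1 = 1.
  8 = 8*1 + 0, so a_2 = 8.
The remainder reaches 0 after 3 divisions, so the expansion has 3 partial quotients, read off in order.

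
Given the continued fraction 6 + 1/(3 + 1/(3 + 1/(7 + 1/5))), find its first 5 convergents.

6/1, 19/3, 63/10, 460/73, 2363/375

Using the convergent recurrence p_i = a_i*p_{i-1} + p_{i-2}, q_i = a_i*q_{i-1} + q_{i-2} with p_{-2}=0, p_{-1}=1, q_{-2}=1, q_{-1}=0:
  i=0: a_0=6, p_0 = 6*1 + 0 = 6, q_0 = 6*0 + 1 = 1.
  i=1: a_1=3, p_1 = 3*6 + 1 = 19, q_1 = 3*1 + 0 = 3.
  i=2: a_2=3, p_2 = 3*19 + 6 = 63, q_2 = 3*3 + 1 = 10.
  i=3: a_3=7, p_3 = 7*63 + 19 = 460, q_3 = 7*10 + 3 = 73.
  i=4: a_4=5, p_4 = 5*460 + 63 = 2363, q_4 = 5*73 + 10 = 375.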